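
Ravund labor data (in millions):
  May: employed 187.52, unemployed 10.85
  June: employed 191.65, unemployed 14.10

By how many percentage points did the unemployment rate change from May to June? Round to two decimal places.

May: labor force = 187.52 + 10.85 = 198.37; u = 10.85/198.37 = 5.47%.
June: labor force = 191.65 + 14.10 = 205.75; u = 14.10/205.75 = 6.85%.
Change = 6.85% − 5.47% = +1.38 pp.

The unemployment rate changed by +1.38 percentage points.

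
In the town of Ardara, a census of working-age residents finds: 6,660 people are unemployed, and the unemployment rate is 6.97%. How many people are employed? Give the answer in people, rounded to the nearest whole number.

About 88,892 are employed.

Labor force = U / u = 6,660 / 0.0697 ≈ 95,552.
Employed = labor force − unemployed = 95,552 − 6,660 = 88,892.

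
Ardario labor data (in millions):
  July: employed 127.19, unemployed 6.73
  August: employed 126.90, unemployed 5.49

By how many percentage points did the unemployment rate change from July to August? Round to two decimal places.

The unemployment rate changed by −0.88 percentage points.

July: labor force = 127.19 + 6.73 = 133.92; u = 6.73/133.92 = 5.03%.
August: labor force = 126.90 + 5.49 = 132.39; u = 5.49/132.39 = 4.15%.
Change = 4.15% − 5.03% = −0.88 pp.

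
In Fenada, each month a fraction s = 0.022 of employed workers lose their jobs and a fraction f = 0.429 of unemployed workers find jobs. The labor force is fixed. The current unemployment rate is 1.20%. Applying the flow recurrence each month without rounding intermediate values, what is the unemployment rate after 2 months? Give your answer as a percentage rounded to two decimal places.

Unemployment rate after two months ≈ 3.77%.

With a fixed labor force, u_{t+1} = u_t + s·(1−u_t) − f·u_t = u_t·(1−s−f) + s.
Here 1−s−f = 0.549 and s = 0.022.
u_1 = 0.012000 × 0.549 + 0.022 = 0.028588.
u_2 = 0.028588 × 0.549 + 0.022 = 0.037695.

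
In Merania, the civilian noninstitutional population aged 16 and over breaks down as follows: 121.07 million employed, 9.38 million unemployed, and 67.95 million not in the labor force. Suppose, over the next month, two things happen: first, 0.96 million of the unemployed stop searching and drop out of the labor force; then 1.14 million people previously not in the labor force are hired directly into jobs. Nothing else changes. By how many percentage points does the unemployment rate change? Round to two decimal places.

Initially, labor force = 121.07 + 9.38 = 130.45 million, so u = 9.38/130.45 = 7.19%.
After the first change, unemployed and labor force both fall by 0.96 → E = 121.07, U = 8.42, labor force = 129.49 million.
After the second change, employed and labor force both rise by 1.14; unemployed unchanged → E = 122.21, U = 8.42, labor force = 130.63 million.
New unemployment rate = 8.42 / 130.63 = 6.45%.
Change = 6.45% − 7.19% = −0.74 percentage points.

The unemployment rate changes by −0.74 percentage points.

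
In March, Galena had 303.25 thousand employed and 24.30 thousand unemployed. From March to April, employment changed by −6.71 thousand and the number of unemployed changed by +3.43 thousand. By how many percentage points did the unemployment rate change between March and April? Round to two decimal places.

March: labor force = 303.25 + 24.30 = 327.55; u = 24.30/327.55 = 7.42%.
April: labor force = 296.54 + 27.73 = 324.27; u = 27.73/324.27 = 8.55%.
Change = 8.55% − 7.42% = +1.13 pp.

The unemployment rate changed by +1.13 percentage points.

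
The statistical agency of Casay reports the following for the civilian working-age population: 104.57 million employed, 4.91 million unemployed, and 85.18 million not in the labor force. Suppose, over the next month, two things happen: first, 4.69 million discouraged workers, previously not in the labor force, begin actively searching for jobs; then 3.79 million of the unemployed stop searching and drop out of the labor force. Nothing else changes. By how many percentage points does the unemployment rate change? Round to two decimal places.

The unemployment rate changes by +0.78 percentage points.

Initially, labor force = 104.57 + 4.91 = 109.48 million, so u = 4.91/109.48 = 4.48%.
After the first change, unemployed and labor force both rise by 4.69 → E = 104.57, U = 9.60, labor force = 114.17 million.
After the second change, unemployed and labor force both fall by 3.79 → E = 104.57, U = 5.81, labor force = 110.38 million.
New unemployment rate = 5.81 / 110.38 = 5.26%.
Change = 5.26% − 4.48% = +0.78 percentage points.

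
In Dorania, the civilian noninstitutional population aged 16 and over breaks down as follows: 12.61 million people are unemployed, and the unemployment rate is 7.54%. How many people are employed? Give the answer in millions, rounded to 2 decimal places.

Labor force = U / u = 12.61 / 0.0754 ≈ 167.24 million.
Employed = labor force − unemployed = 167.24 − 12.61 = 154.63 million.

About 154.63 million are employed.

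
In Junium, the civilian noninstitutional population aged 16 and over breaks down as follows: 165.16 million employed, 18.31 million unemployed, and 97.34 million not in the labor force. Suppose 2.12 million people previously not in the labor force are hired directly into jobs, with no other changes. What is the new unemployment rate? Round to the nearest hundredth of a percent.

New unemployment rate ≈ 9.87%.

Initially, labor force = 165.16 + 18.31 = 183.47 million, so u = 18.31/183.47 = 9.98%.
After the change, employed and labor force both rise by 2.12; unemployed unchanged → E = 167.28, U = 18.31, labor force = 185.59 million.
New unemployment rate = 18.31 / 185.59 = 9.87%.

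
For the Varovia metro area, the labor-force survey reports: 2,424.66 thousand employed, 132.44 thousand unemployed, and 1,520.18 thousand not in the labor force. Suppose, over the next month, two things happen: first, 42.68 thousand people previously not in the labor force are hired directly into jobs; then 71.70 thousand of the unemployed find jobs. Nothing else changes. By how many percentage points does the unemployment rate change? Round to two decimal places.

Initially, labor force = 2,424.66 + 132.44 = 2,557.10 thousand, so u = 132.44/2,557.10 = 5.18%.
After the first change, employed and labor force both rise by 42.68; unemployed unchanged → E = 2,467.34, U = 132.44, labor force = 2,599.78 thousand.
After the second change, unemployed falls and employed rises by 71.70; labor force unchanged → E = 2,539.04, U = 60.74, labor force = 2,599.78 thousand.
New unemployment rate = 60.74 / 2,599.78 = 2.34%.
Change = 2.34% − 5.18% = −2.84 percentage points.

The unemployment rate changes by −2.84 percentage points.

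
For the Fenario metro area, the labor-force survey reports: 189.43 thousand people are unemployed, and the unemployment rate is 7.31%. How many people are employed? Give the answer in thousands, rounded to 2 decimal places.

About 2,401.95 thousand are employed.

Labor force = U / u = 189.43 / 0.0731 ≈ 2,591.38 thousand.
Employed = labor force − unemployed = 2,591.38 − 189.43 = 2,401.95 thousand.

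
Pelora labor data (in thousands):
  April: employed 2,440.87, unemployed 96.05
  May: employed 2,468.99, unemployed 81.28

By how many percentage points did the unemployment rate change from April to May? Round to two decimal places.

The unemployment rate changed by −0.60 percentage points.

April: labor force = 2,440.87 + 96.05 = 2,536.92; u = 96.05/2,536.92 = 3.79%.
May: labor force = 2,468.99 + 81.28 = 2,550.27; u = 81.28/2,550.27 = 3.19%.
Change = 3.19% − 3.79% = −0.60 pp.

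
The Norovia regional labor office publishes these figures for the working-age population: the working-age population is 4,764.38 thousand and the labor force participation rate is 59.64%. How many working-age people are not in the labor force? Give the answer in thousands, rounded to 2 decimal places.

Share not in the labor force = 1 − 0.5964 = 0.4036.
Not in labor force = 0.4036 × 4,764.38 ≈ 1,922.90 thousand.

About 1,922.90 thousand are not in the labor force.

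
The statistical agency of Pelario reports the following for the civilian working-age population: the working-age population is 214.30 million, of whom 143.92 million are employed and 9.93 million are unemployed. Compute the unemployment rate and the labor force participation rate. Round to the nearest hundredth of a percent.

Labor force = employed + unemployed = 143.92 + 9.93 = 153.85 million.
Unemployment rate = 9.93 / 153.85 = 6.45%.
Labor force participation rate = 153.85 / 214.30 = 71.79%.

Unemployment rate ≈ 6.45%; labor force participation rate ≈ 71.79%.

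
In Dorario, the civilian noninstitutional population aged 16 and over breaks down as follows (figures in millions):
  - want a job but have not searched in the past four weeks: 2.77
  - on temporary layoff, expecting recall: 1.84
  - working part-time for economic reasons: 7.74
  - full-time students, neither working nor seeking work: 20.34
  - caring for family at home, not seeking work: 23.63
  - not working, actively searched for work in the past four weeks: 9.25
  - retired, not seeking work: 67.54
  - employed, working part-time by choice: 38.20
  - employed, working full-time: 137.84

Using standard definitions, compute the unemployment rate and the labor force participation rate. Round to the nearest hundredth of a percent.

Employed = 7.74 + 38.20 + 137.84 = 183.78 million (anyone who worked, including part-time for economic reasons, counts as employed).
Unemployed = 1.84 + 9.25 = 11.09 million (jobless and actively searching, or on temporary layoff).
Labor force = 183.78 + 11.09 = 194.87 million.
Not in labor force = 2.77 + 20.34 + 23.63 + 67.54 = 114.28 million (those not working and not actively searching are outside the labor force — including those who want a job but have given up searching).
Civilian working-age population = 194.87 + 114.28 = 309.15 million.
Unemployment rate = 11.09 / 194.87 = 5.69%.
Labor force participation rate = 194.87 / 309.15 = 63.03%.

Unemployment rate ≈ 5.69%; labor force participation rate ≈ 63.03%.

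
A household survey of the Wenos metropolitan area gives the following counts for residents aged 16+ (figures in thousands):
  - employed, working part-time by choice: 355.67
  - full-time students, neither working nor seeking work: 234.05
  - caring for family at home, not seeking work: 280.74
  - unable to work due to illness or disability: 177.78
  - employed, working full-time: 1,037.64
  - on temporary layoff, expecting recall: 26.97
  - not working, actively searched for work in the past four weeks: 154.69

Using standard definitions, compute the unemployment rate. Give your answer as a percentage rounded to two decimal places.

Unemployment rate ≈ 11.53%.

Employed = 355.67 + 1,037.64 = 1,393.31 thousand.
Unemployed = 26.97 + 154.69 = 181.66 thousand (jobless and actively searching, or on temporary layoff).
Labor force = 1,393.31 + 181.66 = 1,574.97 thousand.
Unemployment rate = 181.66 / 1,574.97 = 11.53%.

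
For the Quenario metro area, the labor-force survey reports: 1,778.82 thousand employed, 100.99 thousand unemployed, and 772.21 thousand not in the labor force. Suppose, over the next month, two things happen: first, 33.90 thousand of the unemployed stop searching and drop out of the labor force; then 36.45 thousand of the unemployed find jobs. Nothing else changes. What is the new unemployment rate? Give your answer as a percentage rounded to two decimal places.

Initially, labor force = 1,778.82 + 100.99 = 1,879.81 thousand, so u = 100.99/1,879.81 = 5.37%.
After the first change, unemployed and labor force both fall by 33.90 → E = 1,778.82, U = 67.09, labor force = 1,845.91 thousand.
After the second change, unemployed falls and employed rises by 36.45; labor force unchanged → E = 1,815.27, U = 30.64, labor force = 1,845.91 thousand.
New unemployment rate = 30.64 / 1,845.91 = 1.66%.

New unemployment rate ≈ 1.66%.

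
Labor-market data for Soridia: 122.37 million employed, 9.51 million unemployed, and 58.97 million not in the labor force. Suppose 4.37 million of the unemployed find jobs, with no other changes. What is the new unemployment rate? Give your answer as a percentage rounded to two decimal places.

Initially, labor force = 122.37 + 9.51 = 131.88 million, so u = 9.51/131.88 = 7.21%.
After the change, unemployed falls and employed rises by 4.37; labor force unchanged → E = 126.74, U = 5.14, labor force = 131.88 million.
New unemployment rate = 5.14 / 131.88 = 3.90%.

New unemployment rate ≈ 3.90%.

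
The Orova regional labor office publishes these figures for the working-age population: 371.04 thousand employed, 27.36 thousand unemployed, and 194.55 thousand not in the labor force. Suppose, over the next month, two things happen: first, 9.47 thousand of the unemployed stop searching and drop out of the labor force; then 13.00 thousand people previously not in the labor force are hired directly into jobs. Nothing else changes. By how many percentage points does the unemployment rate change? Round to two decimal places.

Initially, labor force = 371.04 + 27.36 = 398.40 thousand, so u = 27.36/398.40 = 6.87%.
After the first change, unemployed and labor force both fall by 9.47 → E = 371.04, U = 17.89, labor force = 388.93 thousand.
After the second change, employed and labor force both rise by 13.00; unemployed unchanged → E = 384.04, U = 17.89, labor force = 401.93 thousand.
New unemployment rate = 17.89 / 401.93 = 4.45%.
Change = 4.45% − 6.87% = −2.42 percentage points.

The unemployment rate changes by −2.42 percentage points.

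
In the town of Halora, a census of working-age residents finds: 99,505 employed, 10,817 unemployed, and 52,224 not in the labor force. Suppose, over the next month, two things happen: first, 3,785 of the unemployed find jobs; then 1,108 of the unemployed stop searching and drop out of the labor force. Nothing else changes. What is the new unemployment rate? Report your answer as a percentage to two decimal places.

New unemployment rate ≈ 5.42%.

Initially, labor force = 99,505 + 10,817 = 110,322, so u = 10,817/110,322 = 9.80%.
After the first change, unemployed falls and employed rises by 3,785; labor force unchanged → E = 103,290, U = 7,032, labor force = 110,322.
After the second change, unemployed and labor force both fall by 1,108 → E = 103,290, U = 5,924, labor force = 109,214.
New unemployment rate = 5,924 / 109,214 = 5.42%.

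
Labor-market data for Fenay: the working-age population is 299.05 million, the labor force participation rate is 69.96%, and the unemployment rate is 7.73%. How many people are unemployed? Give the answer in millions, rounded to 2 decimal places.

About 16.17 million are unemployed.

Labor force = 0.6996 × 299.05 = 209.22 million.
Unemployed = 0.0773 × 209.22 ≈ 16.17 million.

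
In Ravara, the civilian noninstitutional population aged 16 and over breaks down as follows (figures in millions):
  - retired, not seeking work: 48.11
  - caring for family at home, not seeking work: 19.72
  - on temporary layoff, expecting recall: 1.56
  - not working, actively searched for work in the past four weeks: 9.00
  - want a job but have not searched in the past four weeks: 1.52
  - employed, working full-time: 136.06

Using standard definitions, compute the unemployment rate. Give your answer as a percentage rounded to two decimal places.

Unemployment rate ≈ 7.20%.

Employed = 136.06 million.
Unemployed = 1.56 + 9.00 = 10.56 million (jobless and actively searching, or on temporary layoff).
Labor force = 136.06 + 10.56 = 146.62 million.
Unemployment rate = 10.56 / 146.62 = 7.20%.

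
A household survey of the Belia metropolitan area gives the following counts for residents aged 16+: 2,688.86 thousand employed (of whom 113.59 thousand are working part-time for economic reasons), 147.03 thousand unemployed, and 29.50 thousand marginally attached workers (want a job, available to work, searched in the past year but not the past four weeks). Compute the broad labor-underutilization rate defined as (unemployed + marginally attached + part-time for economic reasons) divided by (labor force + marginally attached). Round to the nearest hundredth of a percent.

Broad underutilization rate ≈ 10.12%.

Labor force = 2,688.86 + 147.03 = 2,835.89 thousand.
Numerator = 147.03 + 29.50 + 113.59 = 290.12 thousand.
Denominator = 2,835.89 + 29.50 = 2,865.39 thousand.
Broad rate = 290.12 / 2,865.39 = 10.12%.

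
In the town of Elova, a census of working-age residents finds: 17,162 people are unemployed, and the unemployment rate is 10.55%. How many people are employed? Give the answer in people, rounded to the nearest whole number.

About 145,511 are employed.

Labor force = U / u = 17,162 / 0.1055 ≈ 162,673.
Employed = labor force − unemployed = 162,673 − 17,162 = 145,511.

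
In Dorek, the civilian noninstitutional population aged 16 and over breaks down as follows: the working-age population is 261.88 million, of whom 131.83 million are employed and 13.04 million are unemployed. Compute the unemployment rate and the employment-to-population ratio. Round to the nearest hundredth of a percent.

Unemployment rate ≈ 9.00%; employment-population ratio ≈ 50.34%.

Labor force = employed + unemployed = 131.83 + 13.04 = 144.87 million.
Unemployment rate = 13.04 / 144.87 = 9.00%.
Employment-population ratio = 131.83 / 261.88 = 50.34%.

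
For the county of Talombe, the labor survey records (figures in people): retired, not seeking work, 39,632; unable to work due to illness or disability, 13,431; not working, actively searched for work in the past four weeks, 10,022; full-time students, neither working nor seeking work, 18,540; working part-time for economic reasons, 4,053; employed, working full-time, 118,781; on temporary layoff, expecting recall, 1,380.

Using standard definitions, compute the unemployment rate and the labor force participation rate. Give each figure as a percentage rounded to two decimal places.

Employed = 4,053 + 118,781 = 122,834 (anyone who worked, including part-time for economic reasons, counts as employed).
Unemployed = 10,022 + 1,380 = 11,402 (jobless and actively searching, or on temporary layoff).
Labor force = 122,834 + 11,402 = 134,236.
Not in labor force = 39,632 + 13,431 + 18,540 = 71,603 (those not working and not actively searching are outside the labor force).
Civilian working-age population = 134,236 + 71,603 = 205,839.
Unemployment rate = 11,402 / 134,236 = 8.49%.
Labor force participation rate = 134,236 / 205,839 = 65.21%.

Unemployment rate ≈ 8.49%; labor force participation rate ≈ 65.21%.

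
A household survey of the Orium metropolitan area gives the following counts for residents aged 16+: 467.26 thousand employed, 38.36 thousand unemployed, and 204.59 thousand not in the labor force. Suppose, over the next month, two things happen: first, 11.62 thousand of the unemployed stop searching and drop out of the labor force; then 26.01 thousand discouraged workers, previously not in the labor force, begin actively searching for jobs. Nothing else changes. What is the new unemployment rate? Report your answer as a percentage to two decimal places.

New unemployment rate ≈ 10.14%.

Initially, labor force = 467.26 + 38.36 = 505.62 thousand, so u = 38.36/505.62 = 7.59%.
After the first change, unemployed and labor force both fall by 11.62 → E = 467.26, U = 26.74, labor force = 494.00 thousand.
After the second change, unemployed and labor force both rise by 26.01 → E = 467.26, U = 52.75, labor force = 520.01 thousand.
New unemployment rate = 52.75 / 520.01 = 10.14%.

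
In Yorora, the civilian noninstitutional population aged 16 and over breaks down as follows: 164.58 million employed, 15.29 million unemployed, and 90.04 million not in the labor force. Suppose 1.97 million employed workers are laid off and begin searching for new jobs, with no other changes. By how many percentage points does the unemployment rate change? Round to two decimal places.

The unemployment rate changes by +1.10 percentage points.

Initially, labor force = 164.58 + 15.29 = 179.87 million, so u = 15.29/179.87 = 8.50%.
After the change, employed falls and unemployed rises by 1.97; labor force unchanged → E = 162.61, U = 17.26, labor force = 179.87 million.
New unemployment rate = 17.26 / 179.87 = 9.60%.
Change = 9.60% − 8.50% = +1.10 percentage points.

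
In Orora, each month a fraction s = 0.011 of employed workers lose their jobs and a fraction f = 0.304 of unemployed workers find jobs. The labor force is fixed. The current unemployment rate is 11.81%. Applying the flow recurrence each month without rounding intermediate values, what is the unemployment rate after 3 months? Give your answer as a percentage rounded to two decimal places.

Unemployment rate after three months ≈ 6.17%.

With a fixed labor force, u_{t+1} = u_t + s·(1−u_t) − f·u_t = u_t·(1−s−f) + s.
Here 1−s−f = 0.685 and s = 0.011.
u_1 = 0.118100 × 0.685 + 0.011 = 0.091898.
u_2 = 0.091898 × 0.685 + 0.011 = 0.073950.
u_3 = 0.073950 × 0.685 + 0.011 = 0.061656.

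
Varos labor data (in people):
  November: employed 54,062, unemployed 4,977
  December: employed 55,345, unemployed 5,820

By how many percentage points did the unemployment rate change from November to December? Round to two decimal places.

November: labor force = 54,062 + 4,977 = 59,039; u = 4,977/59,039 = 8.43%.
December: labor force = 55,345 + 5,820 = 61,165; u = 5,820/61,165 = 9.52%.
Change = 9.52% − 8.43% = +1.09 pp.

The unemployment rate changed by +1.09 percentage points.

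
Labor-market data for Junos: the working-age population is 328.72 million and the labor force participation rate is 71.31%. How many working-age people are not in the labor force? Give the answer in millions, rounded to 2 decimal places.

Share not in the labor force = 1 − 0.7131 = 0.2869.
Not in labor force = 0.2869 × 328.72 ≈ 94.31 million.

About 94.31 million are not in the labor force.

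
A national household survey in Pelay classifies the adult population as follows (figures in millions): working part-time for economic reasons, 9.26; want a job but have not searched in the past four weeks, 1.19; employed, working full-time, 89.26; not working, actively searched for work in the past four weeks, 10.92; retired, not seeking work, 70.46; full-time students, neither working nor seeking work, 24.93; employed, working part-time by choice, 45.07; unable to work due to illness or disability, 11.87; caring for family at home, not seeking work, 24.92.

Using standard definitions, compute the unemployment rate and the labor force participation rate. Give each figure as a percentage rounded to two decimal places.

Unemployment rate ≈ 7.07%; labor force participation rate ≈ 53.67%.

Employed = 9.26 + 89.26 + 45.07 = 143.59 million (anyone who worked, including part-time for economic reasons, counts as employed).
Unemployed = 10.92 million.
Labor force = 143.59 + 10.92 = 154.51 million.
Not in labor force = 1.19 + 70.46 + 24.93 + 11.87 + 24.92 = 133.37 million (those not working and not actively searching are outside the labor force — including those who want a job but have given up searching).
Civilian working-age population = 154.51 + 133.37 = 287.88 million.
Unemployment rate = 10.92 / 154.51 = 7.07%.
Labor force participation rate = 154.51 / 287.88 = 53.67%.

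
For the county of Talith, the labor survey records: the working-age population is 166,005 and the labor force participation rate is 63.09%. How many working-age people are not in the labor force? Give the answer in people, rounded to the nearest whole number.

About 61,272 are not in the labor force.

Share not in the labor force = 1 − 0.6309 = 0.3691.
Not in labor force = 0.3691 × 166,005 ≈ 61,272.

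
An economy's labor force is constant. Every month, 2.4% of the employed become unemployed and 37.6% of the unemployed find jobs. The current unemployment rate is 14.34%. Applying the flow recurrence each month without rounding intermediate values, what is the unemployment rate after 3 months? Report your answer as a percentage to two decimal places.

With a fixed labor force, u_{t+1} = u_t + s·(1−u_t) − f·u_t = u_t·(1−s−f) + s.
Here 1−s−f = 0.600 and s = 0.024.
u_1 = 0.143400 × 0.600 + 0.024 = 0.110040.
u_2 = 0.110040 × 0.600 + 0.024 = 0.090024.
u_3 = 0.090024 × 0.600 + 0.024 = 0.078014.

Unemployment rate after three months ≈ 7.80%.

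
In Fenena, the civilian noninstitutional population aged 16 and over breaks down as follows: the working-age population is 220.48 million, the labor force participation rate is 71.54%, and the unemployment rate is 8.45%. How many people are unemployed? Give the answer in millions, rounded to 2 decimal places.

Labor force = 0.7154 × 220.48 = 157.73 million.
Unemployed = 0.0845 × 157.73 ≈ 13.33 million.

About 13.33 million are unemployed.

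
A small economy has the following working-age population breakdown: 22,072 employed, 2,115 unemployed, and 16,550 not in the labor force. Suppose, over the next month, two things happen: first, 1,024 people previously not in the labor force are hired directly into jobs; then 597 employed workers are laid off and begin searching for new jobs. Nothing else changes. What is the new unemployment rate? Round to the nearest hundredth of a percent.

Initially, labor force = 22,072 + 2,115 = 24,187, so u = 2,115/24,187 = 8.74%.
After the first change, employed and labor force both rise by 1,024; unemployed unchanged → E = 23,096, U = 2,115, labor force = 25,211.
After the second change, employed falls and unemployed rises by 597; labor force unchanged → E = 22,499, U = 2,712, labor force = 25,211.
New unemployment rate = 2,712 / 25,211 = 10.76%.

New unemployment rate ≈ 10.76%.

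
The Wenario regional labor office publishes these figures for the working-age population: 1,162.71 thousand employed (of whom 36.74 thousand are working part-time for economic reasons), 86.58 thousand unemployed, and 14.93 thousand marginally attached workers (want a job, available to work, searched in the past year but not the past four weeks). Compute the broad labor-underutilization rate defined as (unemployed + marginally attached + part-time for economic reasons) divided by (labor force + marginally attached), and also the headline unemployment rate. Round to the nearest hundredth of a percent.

Broad underutilization rate ≈ 10.94%; headline unemployment rate ≈ 6.93%.

Labor force = 1,162.71 + 86.58 = 1,249.29 thousand.
Numerator = 86.58 + 14.93 + 36.74 = 138.25 thousand.
Denominator = 1,249.29 + 14.93 = 1,264.22 thousand.
Broad rate = 138.25 / 1,264.22 = 10.94%.
Headline unemployment rate = 86.58 / 1,249.29 = 6.93%.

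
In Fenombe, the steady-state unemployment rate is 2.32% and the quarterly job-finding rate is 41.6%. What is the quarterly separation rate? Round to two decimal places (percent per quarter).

Separation rate ≈ 0.99% per quarter.

From u* = s/(s+f): s = u·f/(1−u).
s = 0.0232 × 41.6 / (1 − 0.0232) = 0.9651 / 0.9768 ≈ 0.99% per quarter.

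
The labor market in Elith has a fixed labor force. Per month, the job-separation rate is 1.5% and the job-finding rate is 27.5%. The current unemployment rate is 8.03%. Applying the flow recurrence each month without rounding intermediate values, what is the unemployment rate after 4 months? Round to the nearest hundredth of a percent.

Unemployment rate after four months ≈ 5.90%.

With a fixed labor force, u_{t+1} = u_t + s·(1−u_t) − f·u_t = u_t·(1−s−f) + s.
Here 1−s−f = 0.710 and s = 0.015.
u_1 = 0.080300 × 0.710 + 0.015 = 0.072013.
u_2 = 0.072013 × 0.710 + 0.015 = 0.066129.
u_3 = 0.066129 × 0.710 + 0.015 = 0.061952.
u_4 = 0.061952 × 0.710 + 0.015 = 0.058986.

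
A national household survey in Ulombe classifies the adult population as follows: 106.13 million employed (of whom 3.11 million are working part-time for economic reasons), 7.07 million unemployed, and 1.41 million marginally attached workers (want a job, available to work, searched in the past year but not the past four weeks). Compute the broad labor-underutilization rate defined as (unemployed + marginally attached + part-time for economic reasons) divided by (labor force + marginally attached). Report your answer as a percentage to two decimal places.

Labor force = 106.13 + 7.07 = 113.20 million.
Numerator = 7.07 + 1.41 + 3.11 = 11.59 million.
Denominator = 113.20 + 1.41 = 114.61 million.
Broad rate = 11.59 / 114.61 = 10.11%.

Broad underutilization rate ≈ 10.11%.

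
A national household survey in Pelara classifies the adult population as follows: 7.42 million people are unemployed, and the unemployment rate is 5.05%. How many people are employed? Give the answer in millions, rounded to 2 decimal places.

About 139.51 million are employed.

Labor force = U / u = 7.42 / 0.0505 ≈ 146.93 million.
Employed = labor force − unemployed = 146.93 − 7.42 = 139.51 million.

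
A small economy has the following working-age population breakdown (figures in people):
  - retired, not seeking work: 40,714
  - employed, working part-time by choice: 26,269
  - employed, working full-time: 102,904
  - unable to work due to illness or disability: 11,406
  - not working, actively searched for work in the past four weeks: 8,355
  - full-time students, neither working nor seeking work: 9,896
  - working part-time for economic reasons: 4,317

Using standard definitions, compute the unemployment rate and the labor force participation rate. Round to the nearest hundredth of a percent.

Employed = 26,269 + 102,904 + 4,317 = 133,490 (anyone who worked, including part-time for economic reasons, counts as employed).
Unemployed = 8,355.
Labor force = 133,490 + 8,355 = 141,845.
Not in labor force = 40,714 + 11,406 + 9,896 = 62,016 (those not working and not actively searching are outside the labor force).
Civilian working-age population = 141,845 + 62,016 = 203,861.
Unemployment rate = 8,355 / 141,845 = 5.89%.
Labor force participation rate = 141,845 / 203,861 = 69.58%.

Unemployment rate ≈ 5.89%; labor force participation rate ≈ 69.58%.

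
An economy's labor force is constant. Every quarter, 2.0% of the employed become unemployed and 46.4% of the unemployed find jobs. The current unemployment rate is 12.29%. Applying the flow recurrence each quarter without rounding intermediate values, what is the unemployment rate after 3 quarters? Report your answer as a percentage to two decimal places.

Unemployment rate after three quarters ≈ 5.25%.

With a fixed labor force, u_{t+1} = u_t + s·(1−u_t) − f·u_t = u_t·(1−s−f) + s.
Here 1−s−f = 0.516 and s = 0.020.
u_1 = 0.122900 × 0.516 + 0.020 = 0.083416.
u_2 = 0.083416 × 0.516 + 0.020 = 0.063043.
u_3 = 0.063043 × 0.516 + 0.020 = 0.052530.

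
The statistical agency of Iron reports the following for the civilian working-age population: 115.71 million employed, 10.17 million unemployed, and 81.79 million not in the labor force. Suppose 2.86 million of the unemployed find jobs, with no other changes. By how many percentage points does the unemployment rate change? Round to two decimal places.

Initially, labor force = 115.71 + 10.17 = 125.88 million, so u = 10.17/125.88 = 8.08%.
After the change, unemployed falls and employed rises by 2.86; labor force unchanged → E = 118.57, U = 7.31, labor force = 125.88 million.
New unemployment rate = 7.31 / 125.88 = 5.81%.
Change = 5.81% − 8.08% = −2.27 percentage points.

The unemployment rate changes by −2.27 percentage points.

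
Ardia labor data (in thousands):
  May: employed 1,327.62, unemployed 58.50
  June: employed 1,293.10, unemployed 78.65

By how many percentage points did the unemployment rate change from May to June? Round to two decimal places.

May: labor force = 1,327.62 + 58.50 = 1,386.12; u = 58.50/1,386.12 = 4.22%.
June: labor force = 1,293.10 + 78.65 = 1,371.75; u = 78.65/1,371.75 = 5.73%.
Change = 5.73% − 4.22% = +1.51 pp.

The unemployment rate changed by +1.51 percentage points.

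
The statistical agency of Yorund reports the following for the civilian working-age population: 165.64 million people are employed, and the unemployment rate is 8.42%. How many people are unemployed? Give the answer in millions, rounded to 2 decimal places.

About 15.23 million are unemployed.

Let U be the number unemployed. The labor force is E + U, and U/(E+U) = 0.0842.
So U = 0.0842 × 165.64 / (1 − 0.0842) = 13.9469 / 0.9158 ≈ 15.23 million.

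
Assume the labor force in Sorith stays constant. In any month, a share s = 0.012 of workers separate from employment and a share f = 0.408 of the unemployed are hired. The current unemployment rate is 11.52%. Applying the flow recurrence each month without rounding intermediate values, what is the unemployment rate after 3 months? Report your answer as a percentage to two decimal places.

With a fixed labor force, u_{t+1} = u_t + s·(1−u_t) − f·u_t = u_t·(1−s−f) + s.
Here 1−s−f = 0.580 and s = 0.012.
u_1 = 0.115200 × 0.580 + 0.012 = 0.078816.
u_2 = 0.078816 × 0.580 + 0.012 = 0.057713.
u_3 = 0.057713 × 0.580 + 0.012 = 0.045474.

Unemployment rate after three months ≈ 4.55%.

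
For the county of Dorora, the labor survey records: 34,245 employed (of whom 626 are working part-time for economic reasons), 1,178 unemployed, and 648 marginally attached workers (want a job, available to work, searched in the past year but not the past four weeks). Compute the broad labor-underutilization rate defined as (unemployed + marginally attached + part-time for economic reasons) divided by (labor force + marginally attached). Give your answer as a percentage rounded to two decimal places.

Labor force = 34,245 + 1,178 = 35,423.
Numerator = 1,178 + 648 + 626 = 2,452.
Denominator = 35,423 + 648 = 36,071.
Broad rate = 2,452 / 36,071 = 6.80%.

Broad underutilization rate ≈ 6.80%.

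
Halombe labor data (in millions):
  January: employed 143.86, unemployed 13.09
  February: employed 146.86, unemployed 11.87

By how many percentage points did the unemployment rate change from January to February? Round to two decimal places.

The unemployment rate changed by −0.86 percentage points.

January: labor force = 143.86 + 13.09 = 156.95; u = 13.09/156.95 = 8.34%.
February: labor force = 146.86 + 11.87 = 158.73; u = 11.87/158.73 = 7.48%.
Change = 7.48% − 8.34% = −0.86 pp.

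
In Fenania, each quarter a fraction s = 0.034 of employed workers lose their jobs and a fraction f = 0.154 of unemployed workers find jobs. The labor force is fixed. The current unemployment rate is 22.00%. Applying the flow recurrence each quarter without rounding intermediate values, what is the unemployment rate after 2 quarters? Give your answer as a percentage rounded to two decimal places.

Unemployment rate after two quarters ≈ 20.67%.

With a fixed labor force, u_{t+1} = u_t + s·(1−u_t) − f·u_t = u_t·(1−s−f) + s.
Here 1−s−f = 0.812 and s = 0.034.
u_1 = 0.220000 × 0.812 + 0.034 = 0.212640.
u_2 = 0.212640 × 0.812 + 0.034 = 0.206664.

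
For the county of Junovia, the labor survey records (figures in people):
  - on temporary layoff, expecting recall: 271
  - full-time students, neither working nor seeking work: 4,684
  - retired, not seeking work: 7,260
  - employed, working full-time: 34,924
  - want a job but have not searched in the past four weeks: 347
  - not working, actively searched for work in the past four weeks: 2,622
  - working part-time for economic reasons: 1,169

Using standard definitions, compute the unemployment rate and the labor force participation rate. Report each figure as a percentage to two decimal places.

Employed = 34,924 + 1,169 = 36,093 (anyone who worked, including part-time for economic reasons, counts as employed).
Unemployed = 271 + 2,622 = 2,893 (jobless and actively searching, or on temporary layoff).
Labor force = 36,093 + 2,893 = 38,986.
Not in labor force = 4,684 + 7,260 + 347 = 12,291 (those not working and not actively searching are outside the labor force — including those who want a job but have given up searching).
Civilian working-age population = 38,986 + 12,291 = 51,277.
Unemployment rate = 2,893 / 38,986 = 7.42%.
Labor force participation rate = 38,986 / 51,277 = 76.03%.

Unemployment rate ≈ 7.42%; labor force participation rate ≈ 76.03%.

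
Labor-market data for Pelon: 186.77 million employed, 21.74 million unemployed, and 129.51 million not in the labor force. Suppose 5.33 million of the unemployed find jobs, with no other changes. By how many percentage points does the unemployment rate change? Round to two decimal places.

The unemployment rate changes by −2.56 percentage points.

Initially, labor force = 186.77 + 21.74 = 208.51 million, so u = 21.74/208.51 = 10.43%.
After the change, unemployed falls and employed rises by 5.33; labor force unchanged → E = 192.10, U = 16.41, labor force = 208.51 million.
New unemployment rate = 16.41 / 208.51 = 7.87%.
Change = 7.87% − 10.43% = −2.56 percentage points.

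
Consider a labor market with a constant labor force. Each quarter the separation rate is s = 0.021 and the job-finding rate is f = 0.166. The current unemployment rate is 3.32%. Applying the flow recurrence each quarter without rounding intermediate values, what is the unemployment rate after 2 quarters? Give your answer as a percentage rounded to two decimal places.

Unemployment rate after two quarters ≈ 6.00%.

With a fixed labor force, u_{t+1} = u_t + s·(1−u_t) − f·u_t = u_t·(1−s−f) + s.
Here 1−s−f = 0.813 and s = 0.021.
u_1 = 0.033200 × 0.813 + 0.021 = 0.047992.
u_2 = 0.047992 × 0.813 + 0.021 = 0.060017.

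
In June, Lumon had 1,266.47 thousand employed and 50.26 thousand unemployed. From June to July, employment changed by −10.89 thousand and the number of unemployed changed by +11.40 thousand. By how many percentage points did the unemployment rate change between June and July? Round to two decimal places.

June: labor force = 1,266.47 + 50.26 = 1,316.73; u = 50.26/1,316.73 = 3.82%.
July: labor force = 1,255.58 + 61.66 = 1,317.24; u = 61.66/1,317.24 = 4.68%.
Change = 4.68% − 3.82% = +0.86 pp.

The unemployment rate changed by +0.86 percentage points.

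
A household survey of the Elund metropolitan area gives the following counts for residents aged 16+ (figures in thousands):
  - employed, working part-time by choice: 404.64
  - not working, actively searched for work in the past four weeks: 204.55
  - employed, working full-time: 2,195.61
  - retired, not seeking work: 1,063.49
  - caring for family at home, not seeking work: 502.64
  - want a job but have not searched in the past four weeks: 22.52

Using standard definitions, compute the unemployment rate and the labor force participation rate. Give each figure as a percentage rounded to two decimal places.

Employed = 404.64 + 2,195.61 = 2,600.25 thousand.
Unemployed = 204.55 thousand.
Labor force = 2,600.25 + 204.55 = 2,804.80 thousand.
Not in labor force = 1,063.49 + 502.64 + 22.52 = 1,588.65 thousand (those not working and not actively searching are outside the labor force — including those who want a job but have given up searching).
Civilian working-age population = 2,804.80 + 1,588.65 = 4,393.45 thousand.
Unemployment rate = 204.55 / 2,804.80 = 7.29%.
Labor force participation rate = 2,804.80 / 4,393.45 = 63.84%.

Unemployment rate ≈ 7.29%; labor force participation rate ≈ 63.84%.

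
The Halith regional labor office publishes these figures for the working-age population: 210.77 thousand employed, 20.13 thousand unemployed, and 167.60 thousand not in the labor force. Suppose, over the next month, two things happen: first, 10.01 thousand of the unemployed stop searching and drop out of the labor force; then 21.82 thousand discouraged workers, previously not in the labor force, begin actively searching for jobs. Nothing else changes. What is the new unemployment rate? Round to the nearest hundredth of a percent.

Initially, labor force = 210.77 + 20.13 = 230.90 thousand, so u = 20.13/230.90 = 8.72%.
After the first change, unemployed and labor force both fall by 10.01 → E = 210.77, U = 10.12, labor force = 220.89 thousand.
After the second change, unemployed and labor force both rise by 21.82 → E = 210.77, U = 31.94, labor force = 242.71 thousand.
New unemployment rate = 31.94 / 242.71 = 13.16%.

New unemployment rate ≈ 13.16%.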